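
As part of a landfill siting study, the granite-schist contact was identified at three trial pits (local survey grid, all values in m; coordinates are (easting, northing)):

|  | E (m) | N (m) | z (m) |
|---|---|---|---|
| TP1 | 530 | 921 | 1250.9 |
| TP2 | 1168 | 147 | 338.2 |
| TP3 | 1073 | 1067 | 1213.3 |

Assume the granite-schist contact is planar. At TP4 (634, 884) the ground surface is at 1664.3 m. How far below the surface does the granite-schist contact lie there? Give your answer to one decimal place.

Two edge vectors: TP1→TP2 = (638, -774, -912.7), TP1→TP3 = (543, 146, -37.6).
Normal n = (TP1→TP2) × (TP1→TP3) = (162356.6, -471607.3, 513430).
So ∂z/∂E = −n_x/n_z = −0.316220 and ∂z/∂N = −n_y/n_z = 0.918543.
Intercept c from TP1: 1250.9 + 167.60 − 845.98 = 572.52.
At (634, 884): z_contact = −200.48 + 811.99 + 572.52 = 1184.03 m.
Depth below ground = 1664.3 − 1184.03 = 480.3 m.

480.3 m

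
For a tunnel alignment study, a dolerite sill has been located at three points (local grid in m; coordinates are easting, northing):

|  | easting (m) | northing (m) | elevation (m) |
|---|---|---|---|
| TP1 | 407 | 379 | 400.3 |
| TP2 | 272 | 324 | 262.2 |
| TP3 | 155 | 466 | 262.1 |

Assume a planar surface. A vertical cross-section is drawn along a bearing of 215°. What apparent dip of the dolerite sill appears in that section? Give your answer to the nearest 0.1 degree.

43.7°

Let the plane be z = a·easting + b·northing + c.
TP2−TP1: −135a − 55b = −138.1;  TP3−TP1: −252a + 87b = −138.2.
Solving gives a = 0.76609, b = 0.63051.
Unit vector along 215° is (sin 215°, cos 215°) = (-0.5736, -0.8192).
Slope in that direction = a·(-0.5736) + b·(-0.8192) = −0.95589.
Apparent dip = arctan|0.95589| = 43.7° (true dip is 44.8°, so apparent ≤ true as expected).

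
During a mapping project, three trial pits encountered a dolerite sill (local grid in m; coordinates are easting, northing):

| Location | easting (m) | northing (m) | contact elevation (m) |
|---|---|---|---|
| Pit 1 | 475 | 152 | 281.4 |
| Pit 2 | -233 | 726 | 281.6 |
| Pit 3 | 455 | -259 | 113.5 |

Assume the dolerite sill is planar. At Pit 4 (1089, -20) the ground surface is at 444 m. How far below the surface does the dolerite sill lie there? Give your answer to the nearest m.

35 m

Two edge vectors: Pit 1→Pit 2 = (-708, 574, 0.2), Pit 1→Pit 3 = (-20, -411, -167.9).
Normal n = (Pit 1→Pit 2) × (Pit 1→Pit 3) = (-96292.4, -118877.2, 302468).
So ∂z/∂easting = −n_x/n_z = 0.31836 and ∂z/∂northing = −n_y/n_z = 0.39302.
Intercept c from Pit 1: 281.4 − 151.22 − 59.74 = 70.44.
At (1089, -20): z_contact = 346.7 − 7.9 + 70.44 = 409.3 m.
Depth below ground = 444 − 409.3 = 35 m.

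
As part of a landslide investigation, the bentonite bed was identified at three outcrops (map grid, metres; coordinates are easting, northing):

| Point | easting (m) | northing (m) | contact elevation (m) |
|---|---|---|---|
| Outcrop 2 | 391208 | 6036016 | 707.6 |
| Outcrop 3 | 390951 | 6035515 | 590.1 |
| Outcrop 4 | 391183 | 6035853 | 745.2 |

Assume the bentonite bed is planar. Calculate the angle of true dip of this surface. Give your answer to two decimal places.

53.73°

Let the plane be z = a·easting + b·northing + c.
Outcrop 3−Outcrop 2: −257a − 501b = −117.5;  Outcrop 4−Outcrop 2: −25a − 163b = 37.6.
Solving gives a = 1.29368, b = −0.42909.
Gradient magnitude |∇z| = √(a² + b²) = √(1.67360 + 0.18412) = 1.36298.
True dip = arctan(1.36298) = 53.73°, dipping toward WNW (azimuth ≈ 288°).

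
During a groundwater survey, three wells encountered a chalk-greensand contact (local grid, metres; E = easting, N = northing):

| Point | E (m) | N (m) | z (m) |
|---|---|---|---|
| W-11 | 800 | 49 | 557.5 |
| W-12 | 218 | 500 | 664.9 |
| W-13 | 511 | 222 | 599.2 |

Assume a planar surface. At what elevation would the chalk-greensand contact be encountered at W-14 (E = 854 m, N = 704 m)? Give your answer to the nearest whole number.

707 m

Two edge vectors: W-11→W-12 = (-582, 451, 107.4), W-11→W-13 = (-289, 173, 41.7).
Normal n = (W-11→W-12) × (W-11→W-13) = (226.5, -6769.2, 29653).
So ∂z/∂E = −n_x/n_z = −0.00764 and ∂z/∂N = −n_y/n_z = 0.22828.
Intercept c from W-11: 557.5 + 6.11 − 11.19 = 552.42.
At (854, 704): z = −6.5 + 160.7 + 552.42 = 706.6 m.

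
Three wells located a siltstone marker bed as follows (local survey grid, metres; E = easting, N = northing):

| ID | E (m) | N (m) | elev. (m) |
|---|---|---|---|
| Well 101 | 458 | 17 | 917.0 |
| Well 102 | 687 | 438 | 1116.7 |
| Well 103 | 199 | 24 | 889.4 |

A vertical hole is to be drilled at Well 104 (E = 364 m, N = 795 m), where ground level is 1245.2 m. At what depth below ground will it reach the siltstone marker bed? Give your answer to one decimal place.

Let the plane be z = a·E + b·N + c.
Well 102−Well 101: 229a + 421b = 199.7;  Well 103−Well 101: −259a + 7b = −27.6.
Solving gives a = 0.11765, b = 0.41035.
Then c = 917 − a·458 − b·17 = 856.14.
At (364, 795): z_contact = 42.83 + 326.23 + 856.14 = 1225.19 m.
Depth below ground = 1245.2 − 1225.19 = 20.0 m.

20.0 m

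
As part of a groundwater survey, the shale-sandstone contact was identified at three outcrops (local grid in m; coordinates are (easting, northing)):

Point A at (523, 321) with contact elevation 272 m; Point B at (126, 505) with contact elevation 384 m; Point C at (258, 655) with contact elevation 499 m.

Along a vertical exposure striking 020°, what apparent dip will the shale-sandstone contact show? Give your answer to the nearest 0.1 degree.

Two edge vectors: Point A→Point B = (-397, 184, 112), Point A→Point C = (-265, 334, 227).
Normal n = (Point A→Point B) × (Point A→Point C) = (4360, 60439, -83838).
So ∂z/∂E = −n_x/n_z = 0.05201 and ∂z/∂N = −n_y/n_z = 0.72090.
Unit vector along 020° is (sin 20°, cos 20°) = (0.3420, 0.9397).
Slope in that direction = a·(0.3420) + b·(0.9397) = 0.69521.
Apparent dip = arctan|0.69521| = 34.8° (true dip is 35.9°, so apparent ≤ true as expected).

34.8°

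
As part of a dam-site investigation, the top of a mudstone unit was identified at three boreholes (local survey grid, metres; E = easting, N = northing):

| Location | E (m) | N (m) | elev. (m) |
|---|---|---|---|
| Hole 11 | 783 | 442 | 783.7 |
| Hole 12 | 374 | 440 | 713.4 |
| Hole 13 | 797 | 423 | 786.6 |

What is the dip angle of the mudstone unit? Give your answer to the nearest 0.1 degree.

Let the plane be z = a·E + b·N + c.
Hole 12−Hole 11: −409a − 2b = −70.3;  Hole 13−Hole 11: 14a − 19b = 2.9.
Solving gives a = 0.17201, b = −0.02589.
Gradient magnitude |∇z| = √(a² + b²) = √(0.02959 + 0.00067) = 0.17395.
True dip = arctan(0.17395) = 9.9°, dipping toward W (azimuth ≈ 279°).

9.9°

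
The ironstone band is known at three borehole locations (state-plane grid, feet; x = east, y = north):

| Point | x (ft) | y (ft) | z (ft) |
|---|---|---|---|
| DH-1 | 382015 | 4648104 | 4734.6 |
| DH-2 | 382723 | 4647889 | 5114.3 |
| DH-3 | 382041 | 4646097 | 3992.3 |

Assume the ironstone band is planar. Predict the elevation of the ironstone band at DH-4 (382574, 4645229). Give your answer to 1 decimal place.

4011.0 ft

Let the plane be z = a·x + b·y + c.
DH-2−DH-1: 708a − 215b = 379.7;  DH-3−DH-1: 26a − 2007b = −742.3.
Solving gives a = 0.651176021, b = 0.378291269.
Then c = 4734.6 − a·382015 − b·4648104 = −2002361.57.
At (382574, 4645229): z = 249123.0 + 1757249.6 − 2002361.57 = 4011.0 ft.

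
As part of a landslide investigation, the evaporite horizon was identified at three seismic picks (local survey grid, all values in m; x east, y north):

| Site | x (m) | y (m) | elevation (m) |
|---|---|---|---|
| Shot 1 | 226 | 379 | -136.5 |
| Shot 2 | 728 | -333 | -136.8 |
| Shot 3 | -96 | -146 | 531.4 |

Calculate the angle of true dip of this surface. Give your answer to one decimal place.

49.7°

Let the plane be z = a·x + b·y + c.
Shot 2−Shot 1: 502a − 712b = −0.3;  Shot 3−Shot 1: −322a − 525b = 667.9.
Solving gives a = −0.96528, b = −0.68015.
Gradient magnitude |∇z| = √(a² + b²) = √(0.93176 + 0.46261) = 1.18083.
True dip = arctan(1.18083) = 49.7°, dipping toward NE (azimuth ≈ 055°).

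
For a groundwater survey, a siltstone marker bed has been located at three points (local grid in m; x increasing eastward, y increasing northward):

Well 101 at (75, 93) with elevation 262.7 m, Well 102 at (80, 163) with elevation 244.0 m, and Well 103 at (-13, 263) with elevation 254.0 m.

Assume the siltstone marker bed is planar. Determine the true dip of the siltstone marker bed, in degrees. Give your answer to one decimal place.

23.7°

Let the plane be z = a·x + b·y + c.
Well 102−Well 101: 5a + 70b = −18.7;  Well 103−Well 101: −88a + 170b = −8.7.
Solving gives a = −0.36662, b = −0.24096.
Gradient magnitude |∇z| = √(a² + b²) = √(0.13441 + 0.05806) = 0.43871.
True dip = arctan(0.43871) = 23.7°, dipping toward ENE (azimuth ≈ 057°).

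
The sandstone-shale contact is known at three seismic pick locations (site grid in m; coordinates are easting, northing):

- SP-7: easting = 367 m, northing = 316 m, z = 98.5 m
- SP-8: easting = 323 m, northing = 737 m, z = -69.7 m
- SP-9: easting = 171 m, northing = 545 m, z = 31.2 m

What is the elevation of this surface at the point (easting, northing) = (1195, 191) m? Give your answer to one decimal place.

Two edge vectors: SP-7→SP-8 = (-44, 421, -168.2), SP-7→SP-9 = (-196, 229, -67.3).
Normal n = (SP-7→SP-8) × (SP-7→SP-9) = (10184.5, 30006, 72440).
So ∂z/∂easting = −n_x/n_z = −0.140592 and ∂z/∂northing = −n_y/n_z = −0.414219.
Intercept c from SP-7: 98.5 + 51.60 + 130.89 = 280.99.
At (1195, 191): z = −168.0 − 79.1 + 280.99 = 33.9 m.

33.9 m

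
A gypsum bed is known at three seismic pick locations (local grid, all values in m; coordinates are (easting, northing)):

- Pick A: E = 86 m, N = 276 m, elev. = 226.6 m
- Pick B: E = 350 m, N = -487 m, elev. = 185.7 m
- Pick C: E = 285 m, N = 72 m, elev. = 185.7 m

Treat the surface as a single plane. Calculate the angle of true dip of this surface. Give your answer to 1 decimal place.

Let the plane be z = a·E + b·N + c.
Pick B−Pick A: 264a − 763b = −40.9;  Pick C−Pick A: 199a − 204b = −40.9.
Solving gives a = −0.23334, b = −0.02713.
Gradient magnitude |∇z| = √(a² + b²) = √(0.05445 + 0.00074) = 0.23491.
True dip = arctan(0.23491) = 13.2°, dipping toward E (azimuth ≈ 083°).

13.2°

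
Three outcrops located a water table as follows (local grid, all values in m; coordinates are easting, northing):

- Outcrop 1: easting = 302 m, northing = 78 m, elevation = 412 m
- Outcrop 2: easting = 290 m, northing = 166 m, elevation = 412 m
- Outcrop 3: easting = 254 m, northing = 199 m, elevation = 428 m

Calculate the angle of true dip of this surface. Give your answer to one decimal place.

27.1°

Let the plane be z = a·easting + b·northing + c.
Outcrop 2−Outcrop 1: −12a + 88b = 0;  Outcrop 3−Outcrop 1: −48a + 121b = 16.
Solving gives a = −0.50794, b = −0.06926.
Gradient magnitude |∇z| = √(a² + b²) = √(0.25800 + 0.00480) = 0.51264.
True dip = arctan(0.51264) = 27.1°, dipping toward E (azimuth ≈ 082°).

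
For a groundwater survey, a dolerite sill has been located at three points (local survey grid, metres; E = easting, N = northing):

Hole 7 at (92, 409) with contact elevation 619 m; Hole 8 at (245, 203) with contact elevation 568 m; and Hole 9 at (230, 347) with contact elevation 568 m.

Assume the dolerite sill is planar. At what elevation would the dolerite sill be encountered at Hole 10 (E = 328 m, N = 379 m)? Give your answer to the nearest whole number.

Two edge vectors: Hole 7→Hole 8 = (153, -206, -51), Hole 7→Hole 9 = (138, -62, -51).
Normal n = (Hole 7→Hole 8) × (Hole 7→Hole 9) = (7344, 765, 18942).
So ∂z/∂E = −n_x/n_z = −0.38771 and ∂z/∂N = −n_y/n_z = −0.04039.
Intercept c from Hole 7: 619 + 35.67 + 16.52 = 671.19.
At (328, 379): z = −127.2 − 15.3 + 671.19 = 528.7 m.

529 m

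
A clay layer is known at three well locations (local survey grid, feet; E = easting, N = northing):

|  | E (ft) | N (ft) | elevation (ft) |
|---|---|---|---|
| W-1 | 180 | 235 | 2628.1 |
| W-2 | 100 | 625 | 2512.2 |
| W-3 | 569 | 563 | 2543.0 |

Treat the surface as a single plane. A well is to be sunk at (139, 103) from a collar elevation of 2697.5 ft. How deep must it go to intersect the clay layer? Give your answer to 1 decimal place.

Let the plane be z = a·E + b·N + c.
W-2−W-1: −80a + 390b = −115.9;  W-3−W-1: 389a + 328b = −85.1.
Solving gives a = 0.02712, b = −0.29162.
Then c = 2628.1 − a·180 − b·235 = 2691.75.
At (139, 103): z_contact = 3.77 − 30.04 + 2691.75 = 2665.48 ft.
Depth below ground = 2697.5 − 2665.48 = 32.0 ft.

32.0 ft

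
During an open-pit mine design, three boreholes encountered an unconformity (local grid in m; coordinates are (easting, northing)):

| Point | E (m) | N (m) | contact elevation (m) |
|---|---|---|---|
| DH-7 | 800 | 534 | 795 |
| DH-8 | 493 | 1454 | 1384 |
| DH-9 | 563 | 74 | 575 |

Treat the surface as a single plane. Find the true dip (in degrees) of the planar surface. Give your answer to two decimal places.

Two edge vectors: DH-7→DH-8 = (-307, 920, 589), DH-7→DH-9 = (-237, -460, -220).
Normal n = (DH-7→DH-8) × (DH-7→DH-9) = (68540, -207133, 359260).
So ∂z/∂E = −n_x/n_z = −0.19078 and ∂z/∂N = −n_y/n_z = 0.57655.
Gradient magnitude |∇z| = √(a² + b²) = √(0.03640 + 0.33242) = 0.60730.
True dip = arctan(0.60730) = 31.27°, dipping toward SSE (azimuth ≈ 162°).

31.27°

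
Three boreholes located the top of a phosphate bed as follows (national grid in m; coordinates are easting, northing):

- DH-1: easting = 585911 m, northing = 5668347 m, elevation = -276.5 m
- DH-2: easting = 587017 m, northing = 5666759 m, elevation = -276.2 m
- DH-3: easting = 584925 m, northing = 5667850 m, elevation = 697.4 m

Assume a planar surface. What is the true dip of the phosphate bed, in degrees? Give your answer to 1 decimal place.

Two edge vectors: DH-1→DH-2 = (1106, -1588, 0.3), DH-1→DH-3 = (-986, -497, 973.9).
Normal n = (DH-1→DH-2) × (DH-1→DH-3) = (-1546404.1, -1077429.2, -2115450).
So ∂z/∂easting = −n_x/n_z = −0.73100 and ∂z/∂northing = −n_y/n_z = −0.50931.
Gradient magnitude |∇z| = √(a² + b²) = √(0.53437 + 0.25940) = 0.89094.
True dip = arctan(0.89094) = 41.7°, dipping toward NE (azimuth ≈ 055°).

41.7°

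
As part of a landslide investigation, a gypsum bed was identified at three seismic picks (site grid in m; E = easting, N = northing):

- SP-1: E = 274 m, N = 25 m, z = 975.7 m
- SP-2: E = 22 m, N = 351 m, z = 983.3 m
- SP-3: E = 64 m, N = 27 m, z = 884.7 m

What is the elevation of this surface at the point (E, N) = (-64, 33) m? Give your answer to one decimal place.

831.0 m

Let the plane be z = a·E + b·N + c.
SP-2−SP-1: −252a + 326b = 7.6;  SP-3−SP-1: −210a + 2b = −91.
Solving gives a = 0.43677, b = 0.36094.
Then c = 975.7 − a·274 − b·25 = 847.00.
At (-64, 33): z = −28.0 + 11.9 + 847.00 = 831.0 m.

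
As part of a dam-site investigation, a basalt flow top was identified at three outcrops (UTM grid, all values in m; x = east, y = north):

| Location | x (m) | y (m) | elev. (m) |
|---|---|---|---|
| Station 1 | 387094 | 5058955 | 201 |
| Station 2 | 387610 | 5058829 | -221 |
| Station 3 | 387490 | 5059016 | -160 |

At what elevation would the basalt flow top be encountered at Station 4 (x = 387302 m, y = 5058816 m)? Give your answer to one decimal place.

51.7 m

Two edge vectors: Station 1→Station 2 = (516, -126, -422), Station 1→Station 3 = (396, 61, -361).
Normal n = (Station 1→Station 2) × (Station 1→Station 3) = (71228, 19164, 81372).
So ∂z/∂x = −n_x/n_z = −0.875337954 and ∂z/∂y = −n_y/n_z = −0.235510987.
Intercept c from Station 1: 201 + 338838.07 + 1191439.48 = 1530478.55.
At (387302, 5058816): z = −339020.1 − 1191406.7 + 1530478.55 = 51.7 m.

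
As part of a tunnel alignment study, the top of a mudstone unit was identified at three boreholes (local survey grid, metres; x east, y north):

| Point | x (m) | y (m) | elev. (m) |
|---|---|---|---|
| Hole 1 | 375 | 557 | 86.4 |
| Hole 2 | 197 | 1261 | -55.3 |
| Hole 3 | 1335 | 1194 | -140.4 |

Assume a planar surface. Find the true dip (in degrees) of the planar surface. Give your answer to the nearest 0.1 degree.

13.5°

Let the plane be z = a·x + b·y + c.
Hole 2−Hole 1: −178a + 704b = −141.7;  Hole 3−Hole 1: 960a + 637b = −226.8.
Solving gives a = −0.08794, b = −0.22351.
Gradient magnitude |∇z| = √(a² + b²) = √(0.00773 + 0.04996) = 0.24019.
True dip = arctan(0.24019) = 13.5°, dipping toward NNE (azimuth ≈ 021°).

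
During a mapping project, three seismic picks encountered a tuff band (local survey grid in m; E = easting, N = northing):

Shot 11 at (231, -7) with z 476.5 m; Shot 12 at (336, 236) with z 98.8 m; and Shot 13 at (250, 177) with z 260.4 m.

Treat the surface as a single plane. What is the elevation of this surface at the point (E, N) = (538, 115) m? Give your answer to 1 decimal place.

Two edge vectors: Shot 11→Shot 12 = (105, 243, -377.7), Shot 11→Shot 13 = (19, 184, -216.1).
Normal n = (Shot 11→Shot 12) × (Shot 11→Shot 13) = (16984.5, 15514.2, 14703).
So ∂z/∂E = −n_x/n_z = −1.15517 and ∂z/∂N = −n_y/n_z = −1.05517.
Intercept c from Shot 11: 476.5 + 266.84 − 7.39 = 735.96.
At (538, 115): z = −621.5 − 121.3 + 735.96 = -6.9 m.

-6.9 m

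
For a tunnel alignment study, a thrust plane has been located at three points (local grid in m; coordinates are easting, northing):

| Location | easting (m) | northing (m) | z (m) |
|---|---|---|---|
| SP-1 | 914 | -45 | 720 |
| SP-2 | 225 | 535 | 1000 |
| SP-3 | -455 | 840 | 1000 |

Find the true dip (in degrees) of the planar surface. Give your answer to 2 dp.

Let the plane be z = a·easting + b·northing + c.
SP-2−SP-1: −689a + 580b = 280;  SP-3−SP-1: −1369a + 885b = 280.
Solving gives a = 0.46349, b = 1.03335.
Gradient magnitude |∇z| = √(a² + b²) = √(0.21482 + 1.06781) = 1.13253.
True dip = arctan(1.13253) = 48.56°, dipping toward SSW (azimuth ≈ 204°).

48.56°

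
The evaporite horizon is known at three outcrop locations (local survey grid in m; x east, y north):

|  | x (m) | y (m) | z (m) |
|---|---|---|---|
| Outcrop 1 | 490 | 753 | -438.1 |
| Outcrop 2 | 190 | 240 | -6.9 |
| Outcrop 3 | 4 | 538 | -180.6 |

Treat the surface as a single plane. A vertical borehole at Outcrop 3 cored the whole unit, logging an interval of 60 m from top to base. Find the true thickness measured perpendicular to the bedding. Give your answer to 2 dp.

48.07 m

Two edge vectors: Outcrop 1→Outcrop 2 = (-300, -513, 431.2), Outcrop 1→Outcrop 3 = (-486, -215, 257.5).
Normal n = (Outcrop 1→Outcrop 2) × (Outcrop 1→Outcrop 3) = (-39389.5, -132313.2, -184818).
So ∂z/∂x = −n_x/n_z = −0.21313 and ∂z/∂y = −n_y/n_z = −0.71591.
|∇z| = √(a²+b²) = 0.74696, so dip δ = arctan(0.74696) = 36.76°.
True thickness = vertical thickness × cos δ = 60 × cos 36.76° = 48.07 m.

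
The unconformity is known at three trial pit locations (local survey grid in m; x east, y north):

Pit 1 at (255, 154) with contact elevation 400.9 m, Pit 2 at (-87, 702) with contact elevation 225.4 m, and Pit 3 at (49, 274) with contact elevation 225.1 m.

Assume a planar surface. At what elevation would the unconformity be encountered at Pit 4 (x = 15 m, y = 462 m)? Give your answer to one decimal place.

252.2 m

Let the plane be z = a·x + b·y + c.
Pit 2−Pit 1: −342a + 548b = −175.5;  Pit 3−Pit 1: −206a + 120b = −175.8.
Solving gives a = 1.04775, b = 0.33363.
Then c = 400.9 − a·255 − b·154 = 82.35.
At (15, 462): z = 15.7 + 154.1 + 82.35 = 252.2 m.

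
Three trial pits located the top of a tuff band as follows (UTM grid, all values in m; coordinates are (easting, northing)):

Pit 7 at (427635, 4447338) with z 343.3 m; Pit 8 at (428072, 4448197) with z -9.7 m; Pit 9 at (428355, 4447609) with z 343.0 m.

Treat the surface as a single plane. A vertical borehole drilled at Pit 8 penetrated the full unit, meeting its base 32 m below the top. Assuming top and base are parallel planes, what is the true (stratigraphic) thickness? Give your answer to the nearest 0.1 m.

28.1 m

Two edge vectors: Pit 7→Pit 8 = (437, 859, -353), Pit 7→Pit 9 = (720, 271, -0.3).
Normal n = (Pit 7→Pit 8) × (Pit 7→Pit 9) = (95405.3, -254028.9, -500053).
So ∂z/∂E = −n_x/n_z = 0.19079 and ∂z/∂N = −n_y/n_z = −0.50800.
|∇z| = √(a²+b²) = 0.54265, so dip δ = arctan(0.54265) = 28.49°.
True thickness = vertical thickness × cos δ = 32 × cos 28.49° = 28.1 m.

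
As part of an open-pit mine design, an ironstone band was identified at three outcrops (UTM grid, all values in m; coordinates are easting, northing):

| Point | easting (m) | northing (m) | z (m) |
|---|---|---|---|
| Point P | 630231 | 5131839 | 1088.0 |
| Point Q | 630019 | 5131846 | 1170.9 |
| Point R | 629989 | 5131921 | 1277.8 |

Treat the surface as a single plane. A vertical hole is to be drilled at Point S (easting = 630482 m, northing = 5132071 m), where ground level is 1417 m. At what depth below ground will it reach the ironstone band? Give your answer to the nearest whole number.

118 m

Let the plane be z = a·easting + b·northing + c.
Point Q−Point P: −212a + 7b = 82.9;  Point R−Point P: −242a + 82b = 189.8.
Solving gives a = −0.34857871, b = 1.28590185.
Then c = 1088 − a·630231 − b·5131839 = −6378268.14.
At (630482, 5132071): z_contact = −219772.6 + 6599339.6 − 6378268.14 = 1298.8 m.
Depth below ground = 1417 − 1298.8 = 118 m.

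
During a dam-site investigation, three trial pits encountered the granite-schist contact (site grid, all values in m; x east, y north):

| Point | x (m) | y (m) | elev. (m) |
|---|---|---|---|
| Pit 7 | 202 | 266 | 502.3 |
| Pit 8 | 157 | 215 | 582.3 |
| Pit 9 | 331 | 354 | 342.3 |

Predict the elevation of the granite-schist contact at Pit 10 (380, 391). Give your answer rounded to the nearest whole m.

Let the plane be z = a·x + b·y + c.
Pit 8−Pit 7: −45a − 51b = 80;  Pit 9−Pit 7: 129a + 88b = −160.
Solving gives a = −0.42764, b = −1.19129.
Then c = 502.3 − a·202 − b·266 = 905.57.
At (380, 391): z = −162.5 − 465.8 + 905.57 = 277.3 m.

277 m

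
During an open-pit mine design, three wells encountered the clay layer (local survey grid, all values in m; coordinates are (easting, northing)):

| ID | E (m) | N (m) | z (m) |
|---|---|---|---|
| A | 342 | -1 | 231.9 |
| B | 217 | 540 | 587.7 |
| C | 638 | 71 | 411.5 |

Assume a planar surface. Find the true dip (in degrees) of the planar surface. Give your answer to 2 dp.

Let the plane be z = a·E + b·N + c.
B−A: −125a + 541b = 355.8;  C−A: 296a + 72b = 179.6.
Solving gives a = 0.42301, b = 0.75541.
Gradient magnitude |∇z| = √(a² + b²) = √(0.17894 + 0.57064) = 0.86578.
True dip = arctan(0.86578) = 40.89°, dipping toward SSW (azimuth ≈ 209°).

40.89°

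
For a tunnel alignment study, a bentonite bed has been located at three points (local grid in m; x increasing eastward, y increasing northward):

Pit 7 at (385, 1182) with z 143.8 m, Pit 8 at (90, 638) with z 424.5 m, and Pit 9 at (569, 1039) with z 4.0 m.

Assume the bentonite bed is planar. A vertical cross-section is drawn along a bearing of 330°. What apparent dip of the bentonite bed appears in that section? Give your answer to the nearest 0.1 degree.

Let the plane be z = a·x + b·y + c.
Pit 8−Pit 7: −295a − 544b = 280.7;  Pit 9−Pit 7: 184a − 143b = −139.8.
Solving gives a = −0.81663, b = −0.07315.
Unit vector along 330° is (sin 330°, cos 330°) = (-0.5000, 0.8660).
Slope in that direction = a·(-0.5000) + b·(0.8660) = 0.34497.
Apparent dip = arctan|0.34497| = 19.0° (true dip is 39.3°, so apparent ≤ true as expected).

19.0°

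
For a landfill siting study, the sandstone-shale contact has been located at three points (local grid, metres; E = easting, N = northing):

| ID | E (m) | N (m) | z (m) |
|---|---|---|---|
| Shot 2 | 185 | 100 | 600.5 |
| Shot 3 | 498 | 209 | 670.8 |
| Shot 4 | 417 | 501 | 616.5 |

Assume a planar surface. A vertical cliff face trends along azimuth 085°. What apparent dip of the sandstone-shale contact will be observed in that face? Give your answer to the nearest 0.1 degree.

14.2°

Let the plane be z = a·E + b·N + c.
Shot 3−Shot 2: 313a + 109b = 70.3;  Shot 4−Shot 2: 232a + 401b = 16.
Solving gives a = 0.26387, b = −0.11276.
Unit vector along 085° is (sin 85°, cos 85°) = (0.9962, 0.0872).
Slope in that direction = a·(0.9962) + b·(0.0872) = 0.25304.
Apparent dip = arctan|0.25304| = 14.2° (true dip is 16.0°, so apparent ≤ true as expected).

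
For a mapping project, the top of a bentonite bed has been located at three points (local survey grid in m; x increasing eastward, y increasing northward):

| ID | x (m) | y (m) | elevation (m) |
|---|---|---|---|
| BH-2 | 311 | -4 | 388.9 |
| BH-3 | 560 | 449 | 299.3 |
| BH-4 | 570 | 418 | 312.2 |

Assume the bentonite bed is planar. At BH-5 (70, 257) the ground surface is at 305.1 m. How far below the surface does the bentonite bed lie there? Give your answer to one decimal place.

Let the plane be z = a·x + b·y + c.
BH-3−BH-2: 249a + 453b = −89.6;  BH-4−BH-2: 259a + 422b = −76.7.
Solving gives a = 0.25031, b = −0.33538.
Then c = 388.9 − a·311 − b·-4 = 309.71.
At (70, 257): z_contact = 17.52 − 86.19 + 309.71 = 241.04 m.
Depth below ground = 305.1 − 241.04 = 64.1 m.

64.1 m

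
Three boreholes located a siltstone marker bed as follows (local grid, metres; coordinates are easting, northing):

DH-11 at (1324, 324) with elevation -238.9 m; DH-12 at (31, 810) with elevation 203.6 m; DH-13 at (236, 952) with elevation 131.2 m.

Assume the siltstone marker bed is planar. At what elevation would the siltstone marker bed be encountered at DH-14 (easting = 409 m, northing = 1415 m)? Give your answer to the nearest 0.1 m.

Let the plane be z = a·easting + b·northing + c.
DH-12−DH-11: −1293a + 486b = 442.5;  DH-13−DH-11: −1088a + 628b = 370.1.
Solving gives a = −0.346077, b = −0.010241.
Then c = -238.9 − a·1324 − b·324 = 222.62.
At (409, 1415): z = −141.5 − 14.5 + 222.62 = 66.6 m.

66.6 m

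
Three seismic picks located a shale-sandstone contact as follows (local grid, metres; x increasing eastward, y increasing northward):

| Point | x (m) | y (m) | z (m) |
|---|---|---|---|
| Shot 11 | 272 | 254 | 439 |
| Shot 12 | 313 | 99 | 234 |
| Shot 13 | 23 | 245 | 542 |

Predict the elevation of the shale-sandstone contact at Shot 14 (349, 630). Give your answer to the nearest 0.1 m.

Let the plane be z = a·x + b·y + c.
Shot 12−Shot 11: 41a − 155b = −205;  Shot 13−Shot 11: −249a − 9b = 103.
Solving gives a = −0.45709, b = 1.20167.
Then c = 439 − a·272 − b·254 = 258.10.
At (349, 630): z = −159.5 + 757.1 + 258.10 = 855.6 m.

855.6 m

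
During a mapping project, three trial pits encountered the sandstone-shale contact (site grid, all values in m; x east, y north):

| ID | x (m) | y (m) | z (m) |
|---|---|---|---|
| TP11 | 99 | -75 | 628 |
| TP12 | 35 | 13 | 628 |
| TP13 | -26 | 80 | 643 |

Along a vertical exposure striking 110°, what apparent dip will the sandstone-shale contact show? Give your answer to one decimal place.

Let the plane be z = a·x + b·y + c.
TP12−TP11: −64a + 88b = 0;  TP13−TP11: −125a + 155b = 15.
Solving gives a = −1.22222, b = −0.88889.
Unit vector along 110° is (sin 110°, cos 110°) = (0.9397, -0.3420).
Slope in that direction = a·(0.9397) + b·(-0.3420) = −0.84450.
Apparent dip = arctan|0.84450| = 40.2° (true dip is 56.5°, so apparent ≤ true as expected).

40.2°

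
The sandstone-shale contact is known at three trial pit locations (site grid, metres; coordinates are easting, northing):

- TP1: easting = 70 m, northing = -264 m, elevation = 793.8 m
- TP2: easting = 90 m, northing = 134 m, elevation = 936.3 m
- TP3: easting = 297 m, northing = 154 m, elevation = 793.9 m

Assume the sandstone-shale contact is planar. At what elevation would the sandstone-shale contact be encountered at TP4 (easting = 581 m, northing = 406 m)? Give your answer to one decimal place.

Two edge vectors: TP1→TP2 = (20, 398, 142.5), TP1→TP3 = (227, 418, 0.1).
Normal n = (TP1→TP2) × (TP1→TP3) = (-59525.2, 32345.5, -81986).
So ∂z/∂easting = −n_x/n_z = −0.72604 and ∂z/∂northing = −n_y/n_z = 0.39452.
Intercept c from TP1: 793.8 + 50.82 + 104.15 = 948.78.
At (581, 406): z = −421.8 + 160.2 + 948.78 = 687.1 m.

687.1 m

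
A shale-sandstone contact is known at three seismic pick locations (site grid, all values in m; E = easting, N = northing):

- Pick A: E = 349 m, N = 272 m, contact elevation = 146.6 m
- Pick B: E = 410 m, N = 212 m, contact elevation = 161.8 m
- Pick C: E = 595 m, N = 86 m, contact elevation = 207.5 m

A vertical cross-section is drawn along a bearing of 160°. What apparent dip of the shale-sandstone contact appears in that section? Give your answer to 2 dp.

5.12°

Two edge vectors: Pick A→Pick B = (61, -60, 15.2), Pick A→Pick C = (246, -186, 60.9).
Normal n = (Pick A→Pick B) × (Pick A→Pick C) = (-826.8, 24.3, 3414).
So ∂z/∂E = −n_x/n_z = 0.24218 and ∂z/∂N = −n_y/n_z = −0.00712.
Unit vector along 160° is (sin 160°, cos 160°) = (0.3420, -0.9397).
Slope in that direction = a·(0.3420) + b·(-0.9397) = 0.08952.
Apparent dip = arctan|0.08952| = 5.12° (true dip is 13.6°, so apparent ≤ true as expected).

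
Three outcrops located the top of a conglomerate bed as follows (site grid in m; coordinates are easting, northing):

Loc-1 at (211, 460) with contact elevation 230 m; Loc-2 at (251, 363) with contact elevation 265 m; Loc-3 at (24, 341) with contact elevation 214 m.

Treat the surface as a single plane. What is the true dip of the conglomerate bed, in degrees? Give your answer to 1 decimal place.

19.7°

Let the plane be z = a·easting + b·northing + c.
Loc-2−Loc-1: 40a − 97b = 35;  Loc-3−Loc-1: −187a − 119b = −16.
Solving gives a = 0.24966, b = −0.25787.
Gradient magnitude |∇z| = √(a² + b²) = √(0.06233 + 0.06650) = 0.35893.
True dip = arctan(0.35893) = 19.7°, dipping toward NW (azimuth ≈ 316°).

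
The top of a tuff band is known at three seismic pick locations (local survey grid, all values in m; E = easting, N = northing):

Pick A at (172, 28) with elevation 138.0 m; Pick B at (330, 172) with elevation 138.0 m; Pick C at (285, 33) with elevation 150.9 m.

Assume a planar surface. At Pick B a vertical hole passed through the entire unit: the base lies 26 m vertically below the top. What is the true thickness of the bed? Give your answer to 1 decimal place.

Let the plane be z = a·E + b·N + c.
Pick B−Pick A: 158a + 144b = 0;  Pick C−Pick A: 113a + 5b = 12.9.
Solving gives a = 0.11998, b = −0.13165.
|∇z| = √(a²+b²) = 0.17812, so dip δ = arctan(0.17812) = 10.10°.
True thickness = vertical thickness × cos δ = 26 × cos 10.10° = 25.6 m.

25.6 m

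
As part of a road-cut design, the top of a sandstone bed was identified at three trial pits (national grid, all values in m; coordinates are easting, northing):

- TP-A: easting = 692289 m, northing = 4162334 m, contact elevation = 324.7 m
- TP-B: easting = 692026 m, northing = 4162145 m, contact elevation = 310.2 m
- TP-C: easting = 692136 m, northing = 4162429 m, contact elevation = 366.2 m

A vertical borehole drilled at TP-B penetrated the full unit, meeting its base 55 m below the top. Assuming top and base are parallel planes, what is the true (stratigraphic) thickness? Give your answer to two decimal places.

Let the plane be z = a·easting + b·northing + c.
TP-B−TP-A: −263a − 189b = −14.5;  TP-C−TP-A: −153a + 95b = 41.5.
Solving gives a = −0.11996, b = 0.24365.
|∇z| = √(a²+b²) = 0.27158, so dip δ = arctan(0.27158) = 15.19°.
True thickness = vertical thickness × cos δ = 55 × cos 15.19° = 53.08 m.

53.08 m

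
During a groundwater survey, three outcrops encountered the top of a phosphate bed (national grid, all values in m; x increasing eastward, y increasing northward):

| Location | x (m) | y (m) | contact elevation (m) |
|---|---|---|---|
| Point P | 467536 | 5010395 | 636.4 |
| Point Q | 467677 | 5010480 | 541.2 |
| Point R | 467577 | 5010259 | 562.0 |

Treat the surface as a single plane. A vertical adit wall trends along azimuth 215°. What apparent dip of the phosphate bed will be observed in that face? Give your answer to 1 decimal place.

Two edge vectors: Point P→Point Q = (141, 85, -95.2), Point P→Point R = (41, -136, -74.4).
Normal n = (Point P→Point Q) × (Point P→Point R) = (-19271.2, 6587.2, -22661).
So ∂z/∂x = −n_x/n_z = −0.85041 and ∂z/∂y = −n_y/n_z = 0.29068.
Unit vector along 215° is (sin 215°, cos 215°) = (-0.5736, -0.8192).
Slope in that direction = a·(-0.5736) + b·(-0.8192) = 0.24966.
Apparent dip = arctan|0.24966| = 14.0° (true dip is 41.9°, so apparent ≤ true as expected).

14.0°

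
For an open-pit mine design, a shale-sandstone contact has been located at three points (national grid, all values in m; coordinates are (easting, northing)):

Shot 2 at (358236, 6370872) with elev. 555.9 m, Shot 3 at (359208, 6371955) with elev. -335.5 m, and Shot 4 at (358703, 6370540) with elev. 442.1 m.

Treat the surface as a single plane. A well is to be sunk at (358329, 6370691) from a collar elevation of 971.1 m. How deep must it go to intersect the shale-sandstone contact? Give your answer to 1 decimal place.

Two edge vectors: Shot 2→Shot 3 = (972, 1083, -891.4), Shot 2→Shot 4 = (467, -332, -113.8).
Normal n = (Shot 2→Shot 3) × (Shot 2→Shot 4) = (-419190.2, -305670.2, -828465).
So ∂z/∂E = −n_x/n_z = −0.505984200 and ∂z/∂N = −n_y/n_z = −0.368959703.
Intercept c from Shot 2: 555.9 + 181261.76 + 2350595.04 = 2532412.69.
At (358329, 6370691): z_contact = −181308.81 − 2350528.26 + 2532412.69 = 575.63 m.
Depth below ground = 971.1 − 575.63 = 395.5 m.

395.5 m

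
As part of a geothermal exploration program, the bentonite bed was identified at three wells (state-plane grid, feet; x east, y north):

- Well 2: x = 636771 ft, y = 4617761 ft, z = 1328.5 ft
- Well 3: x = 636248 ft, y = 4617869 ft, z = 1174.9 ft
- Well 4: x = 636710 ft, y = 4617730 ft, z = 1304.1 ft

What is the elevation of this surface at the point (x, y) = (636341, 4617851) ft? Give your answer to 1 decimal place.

Two edge vectors: Well 2→Well 3 = (-523, 108, -153.6), Well 2→Well 4 = (-61, -31, -24.4).
Normal n = (Well 2→Well 3) × (Well 2→Well 4) = (-7396.8, -3391.6, 22801).
So ∂z/∂x = −n_x/n_z = 0.324406824 and ∂z/∂y = −n_y/n_z = 0.148747862.
Intercept c from Well 2: 1328.5 − 206572.86 − 686882.08 = −892126.43.
At (636341, 4617851): z = 206433.4 + 686895.5 − 892126.43 = 1202.4 ft.

1202.4 ft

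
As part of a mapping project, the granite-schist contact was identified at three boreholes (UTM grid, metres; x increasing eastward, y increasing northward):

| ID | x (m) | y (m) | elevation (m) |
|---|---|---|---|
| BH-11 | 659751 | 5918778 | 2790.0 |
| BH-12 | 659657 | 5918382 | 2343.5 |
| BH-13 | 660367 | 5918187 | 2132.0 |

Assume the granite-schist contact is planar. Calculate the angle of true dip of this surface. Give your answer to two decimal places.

48.37°

Let the plane be z = a·x + b·y + c.
BH-12−BH-11: −94a − 396b = −446.5;  BH-13−BH-11: 616a − 591b = −658.
Solving gives a = 0.01106, b = 1.12490.
Gradient magnitude |∇z| = √(a² + b²) = √(0.00012 + 1.26540) = 1.12495.
True dip = arctan(1.12495) = 48.37°, dipping toward S (azimuth ≈ 181°).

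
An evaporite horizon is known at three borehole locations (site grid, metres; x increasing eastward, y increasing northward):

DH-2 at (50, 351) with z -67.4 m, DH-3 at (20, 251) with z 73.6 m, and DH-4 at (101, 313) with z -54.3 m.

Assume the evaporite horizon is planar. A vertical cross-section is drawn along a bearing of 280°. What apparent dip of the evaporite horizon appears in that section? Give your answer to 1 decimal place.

Let the plane be z = a·x + b·y + c.
DH-3−DH-2: −30a − 100b = 141;  DH-4−DH-2: 51a − 38b = 13.1.
Solving gives a = −0.64872, b = −1.21538.
Unit vector along 280° is (sin 280°, cos 280°) = (-0.9848, 0.1736).
Slope in that direction = a·(-0.9848) + b·(0.1736) = 0.42781.
Apparent dip = arctan|0.42781| = 23.2° (true dip is 54.0°, so apparent ≤ true as expected).

23.2°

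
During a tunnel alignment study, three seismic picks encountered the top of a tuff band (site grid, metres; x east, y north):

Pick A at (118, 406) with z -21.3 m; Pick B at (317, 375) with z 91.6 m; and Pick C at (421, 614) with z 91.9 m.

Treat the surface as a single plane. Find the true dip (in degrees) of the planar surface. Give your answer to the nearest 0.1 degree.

Let the plane be z = a·x + b·y + c.
Pick B−Pick A: 199a − 31b = 112.9;  Pick C−Pick A: 303a + 208b = 113.2.
Solving gives a = 0.53150, b = −0.23003.
Gradient magnitude |∇z| = √(a² + b²) = √(0.28250 + 0.05291) = 0.57914.
True dip = arctan(0.57914) = 30.1°, dipping toward WNW (azimuth ≈ 293°).

30.1°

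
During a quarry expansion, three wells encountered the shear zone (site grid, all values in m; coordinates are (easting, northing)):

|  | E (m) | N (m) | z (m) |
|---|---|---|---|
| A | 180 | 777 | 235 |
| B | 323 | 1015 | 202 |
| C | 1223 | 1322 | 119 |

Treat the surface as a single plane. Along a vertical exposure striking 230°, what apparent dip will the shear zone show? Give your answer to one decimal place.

Let the plane be z = a·E + b·N + c.
B−A: 143a + 238b = −33;  C−A: 1043a + 545b = −116.
Solving gives a = −0.05651, b = −0.10470.
Unit vector along 230° is (sin 230°, cos 230°) = (-0.7660, -0.6428).
Slope in that direction = a·(-0.7660) + b·(-0.6428) = 0.11059.
Apparent dip = arctan|0.11059| = 6.3° (true dip is 6.8°, so apparent ≤ true as expected).

6.3°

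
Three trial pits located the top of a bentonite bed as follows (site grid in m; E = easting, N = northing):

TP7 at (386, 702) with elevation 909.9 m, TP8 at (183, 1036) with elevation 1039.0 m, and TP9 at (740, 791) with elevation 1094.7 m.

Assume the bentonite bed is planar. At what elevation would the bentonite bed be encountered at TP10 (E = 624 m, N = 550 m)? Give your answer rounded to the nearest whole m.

Let the plane be z = a·E + b·N + c.
TP8−TP7: −203a + 334b = 129.1;  TP9−TP7: 354a + 89b = 184.8.
Solving gives a = 0.36854, b = 0.61052.
Then c = 909.9 − a·386 − b·702 = 339.06.
At (624, 550): z = 230.0 + 335.8 + 339.06 = 904.8 m.

905 m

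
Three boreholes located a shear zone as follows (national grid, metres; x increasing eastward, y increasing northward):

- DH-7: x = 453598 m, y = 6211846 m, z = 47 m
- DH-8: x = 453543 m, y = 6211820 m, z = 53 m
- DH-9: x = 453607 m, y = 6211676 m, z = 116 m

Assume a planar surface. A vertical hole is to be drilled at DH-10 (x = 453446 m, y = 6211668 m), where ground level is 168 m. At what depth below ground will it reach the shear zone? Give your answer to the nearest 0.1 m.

61.8 m

Two edge vectors: DH-7→DH-8 = (-55, -26, 6), DH-7→DH-9 = (9, -170, 69).
Normal n = (DH-7→DH-8) × (DH-7→DH-9) = (-774, 3849, 9584).
So ∂z/∂x = −n_x/n_z = 0.080759599 and ∂z/∂y = −n_y/n_z = −0.401606845.
Intercept c from DH-7: 47 − 36632.39 + 2494719.87 = 2458134.48.
At (453446, 6211668): z_contact = 36620.12 − 2494648.39 + 2458134.48 = 106.21 m.
Depth below ground = 168 − 106.21 = 61.8 m.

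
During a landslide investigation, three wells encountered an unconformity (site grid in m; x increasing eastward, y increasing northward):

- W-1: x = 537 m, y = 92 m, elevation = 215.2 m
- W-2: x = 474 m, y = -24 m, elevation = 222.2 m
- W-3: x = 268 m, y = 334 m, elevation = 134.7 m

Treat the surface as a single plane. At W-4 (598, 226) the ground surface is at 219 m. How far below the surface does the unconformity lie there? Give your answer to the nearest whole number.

14 m

Two edge vectors: W-1→W-2 = (-63, -116, 7), W-1→W-3 = (-269, 242, -80.5).
Normal n = (W-1→W-2) × (W-1→W-3) = (7644, -6954.5, -46450).
So ∂z/∂x = −n_x/n_z = 0.16456 and ∂z/∂y = −n_y/n_z = −0.14972.
Intercept c from W-1: 215.2 − 88.37 + 13.77 = 140.60.
At (598, 226): z_contact = 98.4 − 33.8 + 140.60 = 205.2 m.
Depth below ground = 219 − 205.2 = 14 m.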